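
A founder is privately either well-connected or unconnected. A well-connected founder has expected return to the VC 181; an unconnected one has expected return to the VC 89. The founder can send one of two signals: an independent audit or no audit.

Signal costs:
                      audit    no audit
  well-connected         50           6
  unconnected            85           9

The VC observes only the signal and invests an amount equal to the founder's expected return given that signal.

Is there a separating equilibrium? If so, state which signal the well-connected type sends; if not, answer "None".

Try well-connected → audit, unconnected → no audit:
  Under separation the VC infers type exactly: audit → well-connected (pays 181), no audit → unconnected (pays 89).
  Well-connected: audit gives 181 − 50 = 131; no audit gives 89 − 6 = 83. No deviation. ✓
  Unconnected: no audit gives 89 − 9 = 80; audit gives 181 − 85 = 96. Would deviate. ✗
Try well-connected → no audit, unconnected → audit:
  Under separation the VC infers type exactly: no audit → well-connected (pays 181), audit → unconnected (pays 89).
  Well-connected: no audit gives 181 − 6 = 175; audit gives 89 − 50 = 39. No deviation. ✓
  Unconnected: audit gives 89 − 85 = 4; no audit gives 181 − 9 = 172. Would deviate. ✗
Neither assignment is incentive-compatible.

None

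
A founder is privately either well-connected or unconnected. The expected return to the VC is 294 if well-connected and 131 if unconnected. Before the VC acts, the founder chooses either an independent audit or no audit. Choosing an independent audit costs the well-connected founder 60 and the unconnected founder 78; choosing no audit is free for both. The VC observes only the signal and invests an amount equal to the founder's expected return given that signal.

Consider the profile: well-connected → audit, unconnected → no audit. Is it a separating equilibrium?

If types separate, audit earns payment 294 and no audit earns 131.
Well-connected: audit gives 294 − 60 = 234; no audit gives 131 − 0 = 131. No deviation. ✓
Unconnected: no audit gives 131 − 0 = 131; audit gives 294 − 78 = 216. Would deviate. ✗

No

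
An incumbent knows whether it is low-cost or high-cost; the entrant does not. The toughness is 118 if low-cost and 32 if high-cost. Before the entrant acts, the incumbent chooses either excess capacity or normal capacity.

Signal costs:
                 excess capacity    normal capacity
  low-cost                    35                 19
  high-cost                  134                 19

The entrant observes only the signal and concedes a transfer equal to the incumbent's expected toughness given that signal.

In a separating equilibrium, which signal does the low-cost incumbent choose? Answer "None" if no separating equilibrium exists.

Try low-cost → excess capacity, high-cost → normal capacity:
  Under separation the entrant infers type exactly: excess capacity → low-cost (pays 118), normal capacity → high-cost (pays 32).
  Low-cost: excess capacity gives 118 − 35 = 83; normal capacity gives 32 − 19 = 13. No deviation. ✓
  High-cost: normal capacity gives 32 − 19 = 13; excess capacity gives 118 − 134 = -16. No deviation. ✓
Both hold — the low-cost type sends excess capacity.

excess capacity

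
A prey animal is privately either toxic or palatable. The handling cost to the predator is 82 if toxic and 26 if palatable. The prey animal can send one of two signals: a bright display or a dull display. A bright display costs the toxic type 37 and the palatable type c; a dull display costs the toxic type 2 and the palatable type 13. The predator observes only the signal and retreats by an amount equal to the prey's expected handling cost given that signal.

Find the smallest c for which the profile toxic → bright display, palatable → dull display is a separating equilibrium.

69

Under separation: bright display → toxic (pays 82); dull display → palatable (pays 26).
Toxic: 82 − 37 = 45 ≥ 26 − 2 = 24. Holds regardless of c. ✓
Palatable: 26 − 13 ≥ 82 − c, so c ≥ 82 − 13 = 69.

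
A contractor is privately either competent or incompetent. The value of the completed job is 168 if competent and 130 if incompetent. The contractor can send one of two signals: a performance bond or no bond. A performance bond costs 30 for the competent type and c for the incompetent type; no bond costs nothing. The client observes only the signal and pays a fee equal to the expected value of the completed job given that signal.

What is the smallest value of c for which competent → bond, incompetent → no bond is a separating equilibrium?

Under separation: bond → competent (pays 168); no bond → incompetent (pays 130).
Competent: 168 − 30 = 138 ≥ 130 − 0 = 130. Holds regardless of c. ✓
Incompetent: 130 − 0 ≥ 168 − c, so c ≥ 168 − 130 = 38.

38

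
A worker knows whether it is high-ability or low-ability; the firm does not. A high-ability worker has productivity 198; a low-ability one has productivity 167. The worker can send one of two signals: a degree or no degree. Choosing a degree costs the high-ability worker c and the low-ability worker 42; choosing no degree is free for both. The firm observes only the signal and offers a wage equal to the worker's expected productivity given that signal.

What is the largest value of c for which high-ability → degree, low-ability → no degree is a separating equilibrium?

31

Under separation: degree → high-ability (pays 198); no degree → low-ability (pays 167).
Low-ability: 167 − 0 = 167 ≥ 198 − 42 = 156. Holds regardless of c. ✓
High-ability: 198 − c ≥ 167 − 0, so c ≤ 198 − 167 = 31.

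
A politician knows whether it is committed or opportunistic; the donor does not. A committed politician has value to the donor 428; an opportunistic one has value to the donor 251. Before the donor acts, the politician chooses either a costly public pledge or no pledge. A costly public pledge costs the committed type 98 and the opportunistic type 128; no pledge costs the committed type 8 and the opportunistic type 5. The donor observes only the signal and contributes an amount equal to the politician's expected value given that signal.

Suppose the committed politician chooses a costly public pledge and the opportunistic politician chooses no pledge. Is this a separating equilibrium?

No

Under separation the donor infers type exactly: pledge → committed (pays 428), no pledge → opportunistic (pays 251).
Committed: pledge gives 428 − 98 = 330; no pledge gives 251 − 8 = 243. No deviation. ✓
Opportunistic: no pledge gives 251 − 5 = 246; pledge gives 428 − 128 = 300. Would deviate. ✗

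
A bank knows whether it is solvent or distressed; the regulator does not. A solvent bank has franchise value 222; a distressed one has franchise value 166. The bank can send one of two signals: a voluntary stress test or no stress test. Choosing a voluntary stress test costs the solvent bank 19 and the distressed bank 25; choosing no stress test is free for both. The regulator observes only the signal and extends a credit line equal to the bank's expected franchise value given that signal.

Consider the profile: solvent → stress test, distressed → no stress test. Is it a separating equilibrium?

No

Under separation the regulator infers type exactly: stress test → solvent (pays 222), no stress test → distressed (pays 166).
Solvent: stress test gives 222 − 19 = 203; no stress test gives 166 − 0 = 166. No deviation. ✓
Distressed: no stress test gives 166 − 0 = 166; stress test gives 222 − 25 = 197. Would deviate. ✗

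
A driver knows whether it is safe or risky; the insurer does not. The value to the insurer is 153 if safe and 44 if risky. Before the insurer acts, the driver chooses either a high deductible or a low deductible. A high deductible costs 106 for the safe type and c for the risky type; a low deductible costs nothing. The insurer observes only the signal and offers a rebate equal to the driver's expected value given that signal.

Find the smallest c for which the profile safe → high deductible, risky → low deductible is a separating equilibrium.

Under separation: high deductible → safe (pays 153); low deductible → risky (pays 44).
Safe: 153 − 106 = 47 ≥ 44 − 0 = 44. Holds regardless of c. ✓
Risky: 44 − 0 ≥ 153 − c, so c ≥ 153 − 44 = 109.

109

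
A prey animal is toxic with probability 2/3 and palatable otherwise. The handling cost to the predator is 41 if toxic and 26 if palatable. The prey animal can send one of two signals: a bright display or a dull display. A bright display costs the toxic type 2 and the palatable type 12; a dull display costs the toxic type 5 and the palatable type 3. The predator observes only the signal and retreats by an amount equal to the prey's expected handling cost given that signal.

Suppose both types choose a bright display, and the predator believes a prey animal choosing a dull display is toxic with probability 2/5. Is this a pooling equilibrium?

No

At the pooled signal (bright display) the predator holds the prior 2/3 and pays 2/3·41 + 1/3·26 = 36. Off-path (dull display) belief 2/5 gives 2/5·41 + 3/5·26 = 32.
Toxic: bright display gives 36 − 2 = 34; dull display gives 32 − 5 = 27. Stays. ✓
Palatable: bright display gives 36 − 12 = 24; dull display gives 32 − 3 = 29. Deviates. ✗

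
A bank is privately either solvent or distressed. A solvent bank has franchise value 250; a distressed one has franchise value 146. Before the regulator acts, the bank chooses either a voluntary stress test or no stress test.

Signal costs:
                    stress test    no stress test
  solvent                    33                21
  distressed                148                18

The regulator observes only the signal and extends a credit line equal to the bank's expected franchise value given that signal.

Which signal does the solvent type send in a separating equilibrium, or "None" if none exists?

Try solvent → stress test, distressed → no stress test:
  If types separate, stress test earns payment 250 and no stress test earns 146.
  Solvent: stress test gives 250 − 33 = 217; no stress test gives 146 − 21 = 125. No deviation. ✓
  Distressed: no stress test gives 146 − 18 = 128; stress test gives 250 − 148 = 102. No deviation. ✓
Both hold — the solvent type sends stress test.

stress test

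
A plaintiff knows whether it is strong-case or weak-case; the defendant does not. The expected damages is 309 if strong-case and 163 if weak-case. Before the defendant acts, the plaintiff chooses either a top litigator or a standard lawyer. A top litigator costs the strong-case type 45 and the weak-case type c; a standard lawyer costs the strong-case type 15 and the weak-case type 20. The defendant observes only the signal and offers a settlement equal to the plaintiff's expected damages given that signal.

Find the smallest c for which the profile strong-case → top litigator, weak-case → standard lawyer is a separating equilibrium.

166

Under separation: top litigator → strong-case (pays 309); standard lawyer → weak-case (pays 163).
Strong-case: 309 − 45 = 264 ≥ 163 − 15 = 148. Holds regardless of c. ✓
Weak-case: 163 − 20 ≥ 309 − c, so c ≥ 309 − 143 = 166.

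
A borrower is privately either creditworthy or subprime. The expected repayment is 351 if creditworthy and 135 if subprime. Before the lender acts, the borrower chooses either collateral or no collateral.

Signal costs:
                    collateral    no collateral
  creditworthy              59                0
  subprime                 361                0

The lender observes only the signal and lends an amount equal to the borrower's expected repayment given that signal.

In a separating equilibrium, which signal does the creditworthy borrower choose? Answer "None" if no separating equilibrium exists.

collateral

Try creditworthy → collateral, subprime → no collateral:
  If types separate, collateral earns payment 351 and no collateral earns 135.
  Creditworthy: collateral gives 351 − 59 = 292; no collateral gives 135 − 0 = 135. No deviation. ✓
  Subprime: no collateral gives 135 − 0 = 135; collateral gives 351 − 361 = -10. No deviation. ✓
Both hold — the creditworthy type sends collateral.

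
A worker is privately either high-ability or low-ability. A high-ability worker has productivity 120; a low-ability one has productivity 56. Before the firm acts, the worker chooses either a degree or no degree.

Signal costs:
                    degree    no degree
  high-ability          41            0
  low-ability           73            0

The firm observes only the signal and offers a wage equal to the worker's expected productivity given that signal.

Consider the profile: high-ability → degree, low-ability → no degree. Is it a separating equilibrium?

Under separation the firm infers type exactly: degree → high-ability (pays 120), no degree → low-ability (pays 56).
High-ability: degree gives 120 − 41 = 79; no degree gives 56 − 0 = 56. No deviation. ✓
Low-ability: no degree gives 56 − 0 = 56; degree gives 120 − 73 = 47. No deviation. ✓
Both incentive constraints hold.

Yes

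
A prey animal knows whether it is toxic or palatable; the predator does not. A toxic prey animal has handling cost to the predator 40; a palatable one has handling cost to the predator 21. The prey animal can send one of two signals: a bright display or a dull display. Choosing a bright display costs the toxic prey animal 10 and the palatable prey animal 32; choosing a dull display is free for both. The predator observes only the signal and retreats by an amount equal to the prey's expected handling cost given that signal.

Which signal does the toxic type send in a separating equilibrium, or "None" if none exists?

bright display

Try toxic → bright display, palatable → dull display:
  If types separate, bright display earns payment 40 and dull display earns 21.
  Toxic: bright display gives 40 − 10 = 30; dull display gives 21 − 0 = 21. No deviation. ✓
  Palatable: dull display gives 21 − 0 = 21; bright display gives 40 − 32 = 8. No deviation. ✓
Both hold — the toxic type sends bright display.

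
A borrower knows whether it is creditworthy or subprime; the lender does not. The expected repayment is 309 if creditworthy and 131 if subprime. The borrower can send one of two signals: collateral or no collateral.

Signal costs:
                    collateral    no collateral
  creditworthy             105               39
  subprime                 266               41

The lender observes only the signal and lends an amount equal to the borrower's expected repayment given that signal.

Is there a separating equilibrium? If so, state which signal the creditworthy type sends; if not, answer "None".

Try creditworthy → collateral, subprime → no collateral:
  If types separate, collateral earns payment 309 and no collateral earns 131.
  Creditworthy: collateral gives 309 − 105 = 204; no collateral gives 131 − 39 = 92. No deviation. ✓
  Subprime: no collateral gives 131 − 41 = 90; collateral gives 309 − 266 = 43. No deviation. ✓
Both hold — the creditworthy type sends collateral.

collateral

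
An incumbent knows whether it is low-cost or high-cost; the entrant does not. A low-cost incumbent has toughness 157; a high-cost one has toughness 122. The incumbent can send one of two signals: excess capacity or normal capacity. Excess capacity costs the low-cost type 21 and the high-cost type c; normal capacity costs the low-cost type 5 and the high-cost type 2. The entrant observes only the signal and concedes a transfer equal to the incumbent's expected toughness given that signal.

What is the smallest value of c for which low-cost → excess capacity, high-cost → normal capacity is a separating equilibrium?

37

Under separation: excess capacity → low-cost (pays 157); normal capacity → high-cost (pays 122).
Low-cost: 157 − 21 = 136 ≥ 122 − 5 = 117. Holds regardless of c. ✓
High-cost: 122 − 2 ≥ 157 − c, so c ≥ 157 − 120 = 37.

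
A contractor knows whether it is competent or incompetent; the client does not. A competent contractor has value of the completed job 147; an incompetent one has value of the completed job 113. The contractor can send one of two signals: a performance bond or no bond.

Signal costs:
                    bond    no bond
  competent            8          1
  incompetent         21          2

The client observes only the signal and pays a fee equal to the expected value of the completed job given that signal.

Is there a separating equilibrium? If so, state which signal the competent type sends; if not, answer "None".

Try competent → bond, incompetent → no bond:
  If types separate, bond earns payment 147 and no bond earns 113.
  Competent: bond gives 147 − 8 = 139; no bond gives 113 − 1 = 112. No deviation. ✓
  Incompetent: no bond gives 113 − 2 = 111; bond gives 147 − 21 = 126. Would deviate. ✗
Try competent → no bond, incompetent → bond:
  If types separate, no bond earns payment 147 and bond earns 113.
  Competent: no bond gives 147 − 1 = 146; bond gives 113 − 8 = 105. No deviation. ✓
  Incompetent: bond gives 113 − 21 = 92; no bond gives 147 − 2 = 145. Would deviate. ✗
Neither assignment is incentive-compatible.

None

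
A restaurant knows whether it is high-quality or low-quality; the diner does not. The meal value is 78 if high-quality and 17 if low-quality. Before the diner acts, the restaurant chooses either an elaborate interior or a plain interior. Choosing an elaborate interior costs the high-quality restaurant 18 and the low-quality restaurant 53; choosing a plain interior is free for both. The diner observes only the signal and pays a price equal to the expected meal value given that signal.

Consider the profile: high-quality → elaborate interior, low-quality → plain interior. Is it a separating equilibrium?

If types separate, elaborate interior earns payment 78 and plain interior earns 17.
High-quality: elaborate interior gives 78 − 18 = 60; plain interior gives 17 − 0 = 17. No deviation. ✓
Low-quality: plain interior gives 17 − 0 = 17; elaborate interior gives 78 − 53 = 25. Would deviate. ✗

No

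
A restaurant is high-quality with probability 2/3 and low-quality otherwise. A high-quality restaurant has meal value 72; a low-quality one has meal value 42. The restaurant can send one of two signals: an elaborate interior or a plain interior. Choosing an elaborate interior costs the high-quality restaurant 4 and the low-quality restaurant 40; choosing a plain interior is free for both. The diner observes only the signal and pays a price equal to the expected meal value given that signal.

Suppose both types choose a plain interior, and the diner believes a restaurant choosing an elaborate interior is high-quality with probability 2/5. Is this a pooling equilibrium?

On the equilibrium path (plain interior) the diner holds the prior 2/3 and pays 2/3·72 + 1/3·42 = 62. Off-path (elaborate interior) belief 2/5 gives 2/5·72 + 3/5·42 = 54.
High-quality: plain interior gives 62 − 0 = 62; elaborate interior gives 54 − 4 = 50. Stays. ✓
Low-quality: plain interior gives 62 − 0 = 62; elaborate interior gives 54 − 40 = 14. Stays. ✓
Beliefs are Bayes-consistent on-path and both types best-respond.

Yes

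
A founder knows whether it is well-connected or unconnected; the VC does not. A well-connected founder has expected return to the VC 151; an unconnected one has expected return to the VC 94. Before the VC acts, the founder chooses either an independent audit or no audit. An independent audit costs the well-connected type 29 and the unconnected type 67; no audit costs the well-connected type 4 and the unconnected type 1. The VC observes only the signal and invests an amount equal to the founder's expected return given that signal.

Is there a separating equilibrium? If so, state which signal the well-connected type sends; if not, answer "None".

audit

Try well-connected → audit, unconnected → no audit:
  If types separate, audit earns payment 151 and no audit earns 94.
  Well-connected: audit gives 151 − 29 = 122; no audit gives 94 − 4 = 90. No deviation. ✓
  Unconnected: no audit gives 94 − 1 = 93; audit gives 151 − 67 = 84. No deviation. ✓
Both hold — the well-connected type sends audit.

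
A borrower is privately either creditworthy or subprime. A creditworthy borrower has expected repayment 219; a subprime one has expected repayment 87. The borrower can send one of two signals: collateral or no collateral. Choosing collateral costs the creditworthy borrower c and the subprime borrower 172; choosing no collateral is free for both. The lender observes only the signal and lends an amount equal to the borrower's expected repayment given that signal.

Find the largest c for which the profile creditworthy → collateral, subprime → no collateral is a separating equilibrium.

Under separation: collateral → creditworthy (pays 219); no collateral → subprime (pays 87).
Subprime: 87 − 0 = 87 ≥ 219 − 172 = 47. Holds regardless of c. ✓
Creditworthy: 219 − c ≥ 87 − 0, so c ≤ 219 − 87 = 132.

132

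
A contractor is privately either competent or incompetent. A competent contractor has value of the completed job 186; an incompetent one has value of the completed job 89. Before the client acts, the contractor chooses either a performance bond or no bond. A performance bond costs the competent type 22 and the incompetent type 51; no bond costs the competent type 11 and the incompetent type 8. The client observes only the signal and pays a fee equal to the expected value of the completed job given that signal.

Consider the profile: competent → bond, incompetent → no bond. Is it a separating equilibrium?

If types separate, bond earns payment 186 and no bond earns 89.
Competent: bond gives 186 − 22 = 164; no bond gives 89 − 11 = 78. No deviation. ✓
Incompetent: no bond gives 89 − 8 = 81; bond gives 186 − 51 = 135. Would deviate. ✗

No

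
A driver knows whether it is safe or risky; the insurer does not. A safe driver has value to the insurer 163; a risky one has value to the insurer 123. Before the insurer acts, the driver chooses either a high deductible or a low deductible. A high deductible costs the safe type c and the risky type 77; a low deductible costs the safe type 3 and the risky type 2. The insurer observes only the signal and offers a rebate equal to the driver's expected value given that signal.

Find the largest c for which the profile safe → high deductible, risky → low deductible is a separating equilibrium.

Under separation: high deductible → safe (pays 163); low deductible → risky (pays 123).
Risky: 123 − 2 = 121 ≥ 163 − 77 = 86. Holds regardless of c. ✓
Safe: 163 − c ≥ 123 − 3, so c ≤ 163 − 120 = 43.

43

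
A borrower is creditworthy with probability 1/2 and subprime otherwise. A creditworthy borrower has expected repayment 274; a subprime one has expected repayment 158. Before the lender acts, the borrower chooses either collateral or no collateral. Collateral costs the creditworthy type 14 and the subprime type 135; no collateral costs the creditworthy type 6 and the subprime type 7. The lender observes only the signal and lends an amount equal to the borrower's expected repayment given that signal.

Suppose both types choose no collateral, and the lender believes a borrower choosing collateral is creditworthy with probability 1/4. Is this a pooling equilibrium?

Yes

At the pooled signal (no collateral) the lender holds the prior 1/2 and pays 1/2·274 + 1/2·158 = 216. Off-path (collateral) belief 1/4 gives 1/4·274 + 3/4·158 = 187.
Creditworthy: no collateral gives 216 − 6 = 210; collateral gives 187 − 14 = 173. Stays. ✓
Subprime: no collateral gives 216 − 7 = 209; collateral gives 187 − 135 = 52. Stays. ✓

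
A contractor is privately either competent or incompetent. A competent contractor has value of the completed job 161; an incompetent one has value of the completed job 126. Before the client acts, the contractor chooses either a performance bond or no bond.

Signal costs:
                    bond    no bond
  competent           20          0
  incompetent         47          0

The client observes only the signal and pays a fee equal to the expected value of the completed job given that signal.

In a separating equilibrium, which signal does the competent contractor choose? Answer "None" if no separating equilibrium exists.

Try competent → bond, incompetent → no bond:
  Under separation the client infers type exactly: bond → competent (pays 161), no bond → incompetent (pays 126).
  Competent: bond gives 161 − 20 = 141; no bond gives 126 − 0 = 126. No deviation. ✓
  Incompetent: no bond gives 126 − 0 = 126; bond gives 161 − 47 = 114. No deviation. ✓
Both hold — the competent type sends bond.

bond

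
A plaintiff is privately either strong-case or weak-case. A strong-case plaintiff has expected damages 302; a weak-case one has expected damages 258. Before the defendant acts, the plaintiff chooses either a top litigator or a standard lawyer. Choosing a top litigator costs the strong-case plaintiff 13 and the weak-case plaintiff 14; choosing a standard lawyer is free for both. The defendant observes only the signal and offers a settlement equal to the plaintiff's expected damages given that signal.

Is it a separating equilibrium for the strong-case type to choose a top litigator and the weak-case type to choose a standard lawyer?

No

Under separation the defendant infers type exactly: top litigator → strong-case (pays 302), standard lawyer → weak-case (pays 258).
Strong-case: top litigator gives 302 − 13 = 289; standard lawyer gives 258 − 0 = 258. No deviation. ✓
Weak-case: standard lawyer gives 258 − 0 = 258; top litigator gives 302 − 14 = 288. Would deviate. ✗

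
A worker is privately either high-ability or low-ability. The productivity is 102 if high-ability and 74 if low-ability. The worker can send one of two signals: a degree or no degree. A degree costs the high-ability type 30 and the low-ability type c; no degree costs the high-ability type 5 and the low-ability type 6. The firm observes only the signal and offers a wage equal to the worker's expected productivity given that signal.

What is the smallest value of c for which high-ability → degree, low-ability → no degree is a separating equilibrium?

34

Under separation: degree → high-ability (pays 102); no degree → low-ability (pays 74).
High-ability: 102 − 30 = 72 ≥ 74 − 5 = 69. Holds regardless of c. ✓
Low-ability: 74 − 6 ≥ 102 − c, so c ≥ 102 − 68 = 34.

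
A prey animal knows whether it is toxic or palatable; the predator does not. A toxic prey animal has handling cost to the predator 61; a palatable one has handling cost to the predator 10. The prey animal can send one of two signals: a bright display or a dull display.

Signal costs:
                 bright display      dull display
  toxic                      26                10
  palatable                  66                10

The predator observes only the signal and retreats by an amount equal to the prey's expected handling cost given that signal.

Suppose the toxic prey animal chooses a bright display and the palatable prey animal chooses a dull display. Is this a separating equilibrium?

Yes

Under separation the predator infers type exactly: bright display → toxic (pays 61), dull display → palatable (pays 10).
Toxic: bright display gives 61 − 26 = 35; dull display gives 10 − 10 = 0. No deviation. ✓
Palatable: dull display gives 10 − 10 = 0; bright display gives 61 − 66 = -5. No deviation. ✓
Neither type gains from mimicking the other.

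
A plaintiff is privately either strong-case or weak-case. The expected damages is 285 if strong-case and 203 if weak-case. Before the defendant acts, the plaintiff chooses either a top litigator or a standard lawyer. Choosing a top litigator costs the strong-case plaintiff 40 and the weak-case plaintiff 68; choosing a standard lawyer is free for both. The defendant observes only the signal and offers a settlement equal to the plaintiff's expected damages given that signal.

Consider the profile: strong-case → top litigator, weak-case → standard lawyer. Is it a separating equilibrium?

If types separate, top litigator earns payment 285 and standard lawyer earns 203.
Strong-case: top litigator gives 285 − 40 = 245; standard lawyer gives 203 − 0 = 203. No deviation. ✓
Weak-case: standard lawyer gives 203 − 0 = 203; top litigator gives 285 − 68 = 217. Would deviate. ✗

No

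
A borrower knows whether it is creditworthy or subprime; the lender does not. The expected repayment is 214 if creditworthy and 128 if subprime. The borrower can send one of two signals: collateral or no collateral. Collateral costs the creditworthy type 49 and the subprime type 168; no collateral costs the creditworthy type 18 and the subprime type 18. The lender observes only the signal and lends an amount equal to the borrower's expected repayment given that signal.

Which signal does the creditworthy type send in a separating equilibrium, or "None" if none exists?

Try creditworthy → collateral, subprime → no collateral:
  If types separate, collateral earns payment 214 and no collateral earns 128.
  Creditworthy: collateral gives 214 − 49 = 165; no collateral gives 128 − 18 = 110. No deviation. ✓
  Subprime: no collateral gives 128 − 18 = 110; collateral gives 214 − 168 = 46. No deviation. ✓
Both hold — the creditworthy type sends collateral.

collateral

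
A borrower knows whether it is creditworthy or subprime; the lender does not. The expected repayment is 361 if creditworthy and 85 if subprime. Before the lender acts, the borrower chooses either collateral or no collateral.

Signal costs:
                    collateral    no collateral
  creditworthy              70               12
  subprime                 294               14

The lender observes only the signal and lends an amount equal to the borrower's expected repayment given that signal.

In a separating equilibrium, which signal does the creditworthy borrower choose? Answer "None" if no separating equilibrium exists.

Try creditworthy → collateral, subprime → no collateral:
  Under separation the lender infers type exactly: collateral → creditworthy (pays 361), no collateral → subprime (pays 85).
  Creditworthy: collateral gives 361 − 70 = 291; no collateral gives 85 − 12 = 73. No deviation. ✓
  Subprime: no collateral gives 85 − 14 = 71; collateral gives 361 − 294 = 67. No deviation. ✓
Both hold — the creditworthy type sends collateral.

collateral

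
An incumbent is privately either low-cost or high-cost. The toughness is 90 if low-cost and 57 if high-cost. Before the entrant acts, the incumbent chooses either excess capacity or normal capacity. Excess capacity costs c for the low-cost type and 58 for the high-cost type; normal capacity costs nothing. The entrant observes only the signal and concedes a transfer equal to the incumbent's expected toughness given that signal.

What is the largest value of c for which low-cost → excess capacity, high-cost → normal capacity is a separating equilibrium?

Under separation: excess capacity → low-cost (pays 90); normal capacity → high-cost (pays 57).
High-cost: 57 − 0 = 57 ≥ 90 − 58 = 32. Holds regardless of c. ✓
Low-cost: 90 − c ≥ 57 − 0, so c ≤ 90 − 57 = 33.

33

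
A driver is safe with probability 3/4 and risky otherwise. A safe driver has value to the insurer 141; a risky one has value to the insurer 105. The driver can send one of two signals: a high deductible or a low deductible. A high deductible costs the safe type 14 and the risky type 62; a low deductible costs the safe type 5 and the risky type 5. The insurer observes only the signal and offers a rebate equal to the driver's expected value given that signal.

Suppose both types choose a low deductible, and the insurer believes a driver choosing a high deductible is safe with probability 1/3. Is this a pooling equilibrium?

On the equilibrium path (low deductible) the insurer holds the prior 3/4 and pays 3/4·141 + 1/4·105 = 132. Off-path (high deductible) belief 1/3 gives 1/3·141 + 2/3·105 = 117.
Safe: low deductible gives 132 − 5 = 127; high deductible gives 117 − 14 = 103. Stays. ✓
Risky: low deductible gives 132 − 5 = 127; high deductible gives 117 − 62 = 55. Stays. ✓
Beliefs are Bayes-consistent on-path and both types best-respond.

Yes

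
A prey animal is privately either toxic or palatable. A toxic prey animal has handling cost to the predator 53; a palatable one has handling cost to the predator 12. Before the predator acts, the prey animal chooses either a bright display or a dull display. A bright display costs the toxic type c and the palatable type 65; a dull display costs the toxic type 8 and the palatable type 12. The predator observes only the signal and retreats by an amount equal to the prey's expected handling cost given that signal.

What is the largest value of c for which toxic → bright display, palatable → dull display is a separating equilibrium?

Under separation: bright display → toxic (pays 53); dull display → palatable (pays 12).
Palatable: 12 − 12 = 0 ≥ 53 − 65 = -12. Holds regardless of c. ✓
Toxic: 53 − c ≥ 12 − 8, so c ≤ 53 − 4 = 49.

49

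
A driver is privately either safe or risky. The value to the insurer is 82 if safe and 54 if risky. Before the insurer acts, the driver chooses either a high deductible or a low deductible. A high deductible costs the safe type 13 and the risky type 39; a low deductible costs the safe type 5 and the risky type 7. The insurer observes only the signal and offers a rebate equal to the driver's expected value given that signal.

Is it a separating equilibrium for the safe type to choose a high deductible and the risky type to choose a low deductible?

If types separate, high deductible earns payment 82 and low deductible earns 54.
Safe: high deductible gives 82 − 13 = 69; low deductible gives 54 − 5 = 49. No deviation. ✓
Risky: low deductible gives 54 − 7 = 47; high deductible gives 82 − 39 = 43. No deviation. ✓
Both incentive constraints hold.

Yes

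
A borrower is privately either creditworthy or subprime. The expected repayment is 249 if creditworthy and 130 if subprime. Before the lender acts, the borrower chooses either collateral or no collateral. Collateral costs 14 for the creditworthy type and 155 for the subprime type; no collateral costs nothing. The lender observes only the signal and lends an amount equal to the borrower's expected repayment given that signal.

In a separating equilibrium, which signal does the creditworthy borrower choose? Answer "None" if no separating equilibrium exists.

Try creditworthy → collateral, subprime → no collateral:
  If types separate, collateral earns payment 249 and no collateral earns 130.
  Creditworthy: collateral gives 249 − 14 = 235; no collateral gives 130 − 0 = 130. No deviation. ✓
  Subprime: no collateral gives 130 − 0 = 130; collateral gives 249 − 155 = 94. No deviation. ✓
Both hold — the creditworthy type sends collateral.

collateral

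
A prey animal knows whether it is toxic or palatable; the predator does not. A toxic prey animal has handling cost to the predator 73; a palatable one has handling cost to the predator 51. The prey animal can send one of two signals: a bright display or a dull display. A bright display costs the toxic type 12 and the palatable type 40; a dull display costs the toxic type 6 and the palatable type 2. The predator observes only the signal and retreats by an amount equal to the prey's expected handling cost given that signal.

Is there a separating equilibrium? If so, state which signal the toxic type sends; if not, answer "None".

Try toxic → bright display, palatable → dull display:
  Under separation the predator infers type exactly: bright display → toxic (pays 73), dull display → palatable (pays 51).
  Toxic: bright display gives 73 − 12 = 61; dull display gives 51 − 6 = 45. No deviation. ✓
  Palatable: dull display gives 51 − 2 = 49; bright display gives 73 − 40 = 33. No deviation. ✓
Both hold — the toxic type sends bright display.

bright display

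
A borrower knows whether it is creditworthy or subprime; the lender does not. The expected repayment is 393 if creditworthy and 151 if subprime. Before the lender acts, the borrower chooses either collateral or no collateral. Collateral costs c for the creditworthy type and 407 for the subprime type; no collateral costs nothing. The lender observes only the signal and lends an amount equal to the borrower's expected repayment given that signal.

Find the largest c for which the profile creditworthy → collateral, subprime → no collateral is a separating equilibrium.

242

Under separation: collateral → creditworthy (pays 393); no collateral → subprime (pays 151).
Subprime: 151 − 0 = 151 ≥ 393 − 407 = -14. Holds regardless of c. ✓
Creditworthy: 393 − c ≥ 151 − 0, so c ≤ 393 − 151 = 242.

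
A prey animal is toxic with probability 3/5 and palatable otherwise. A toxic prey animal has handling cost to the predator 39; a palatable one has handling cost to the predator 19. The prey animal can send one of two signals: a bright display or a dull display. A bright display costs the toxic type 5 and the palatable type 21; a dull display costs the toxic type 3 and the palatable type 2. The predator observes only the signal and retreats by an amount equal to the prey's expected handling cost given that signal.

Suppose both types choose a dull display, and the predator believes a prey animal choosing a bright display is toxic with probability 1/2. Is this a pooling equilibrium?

On the equilibrium path (dull display) the predator holds the prior 3/5 and pays 3/5·39 + 2/5·19 = 31. Off-path (bright display) belief 1/2 gives 1/2·39 + 1/2·19 = 29.
Toxic: dull display gives 31 − 3 = 28; bright display gives 29 − 5 = 24. Stays. ✓
Palatable: dull display gives 31 − 2 = 29; bright display gives 29 − 21 = 8. Stays. ✓
Beliefs are Bayes-consistent on-path and both types best-respond.

Yes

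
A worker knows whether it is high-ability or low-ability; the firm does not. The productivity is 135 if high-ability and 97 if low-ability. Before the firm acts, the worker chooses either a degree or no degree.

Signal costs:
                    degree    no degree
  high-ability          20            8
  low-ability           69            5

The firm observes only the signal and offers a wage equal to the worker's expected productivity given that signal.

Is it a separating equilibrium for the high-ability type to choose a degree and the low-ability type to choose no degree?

Yes

Under separation the firm infers type exactly: degree → high-ability (pays 135), no degree → low-ability (pays 97).
High-ability: degree gives 135 − 20 = 115; no degree gives 97 − 8 = 89. No deviation. ✓
Low-ability: no degree gives 97 − 5 = 92; degree gives 135 − 69 = 66. No deviation. ✓
Neither type gains from mimicking the other.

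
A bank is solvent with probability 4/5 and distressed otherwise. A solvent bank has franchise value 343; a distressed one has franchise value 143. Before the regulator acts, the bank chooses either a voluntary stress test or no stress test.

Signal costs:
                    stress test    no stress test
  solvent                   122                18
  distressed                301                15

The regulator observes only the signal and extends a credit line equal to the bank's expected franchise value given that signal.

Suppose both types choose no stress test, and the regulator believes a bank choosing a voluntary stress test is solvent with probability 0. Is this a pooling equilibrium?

On the equilibrium path (no stress test) the regulator holds the prior 4/5 and pays 4/5·343 + 1/5·143 = 303. Off-path (stress test) belief 0 gives 0·343 + 1·143 = 143.
Solvent: no stress test gives 303 − 18 = 285; stress test gives 143 − 122 = 21. Stays. ✓
Distressed: no stress test gives 303 − 15 = 288; stress test gives 143 − 301 = -158. Stays. ✓
Beliefs are Bayes-consistent on-path and both types best-respond.

Yes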